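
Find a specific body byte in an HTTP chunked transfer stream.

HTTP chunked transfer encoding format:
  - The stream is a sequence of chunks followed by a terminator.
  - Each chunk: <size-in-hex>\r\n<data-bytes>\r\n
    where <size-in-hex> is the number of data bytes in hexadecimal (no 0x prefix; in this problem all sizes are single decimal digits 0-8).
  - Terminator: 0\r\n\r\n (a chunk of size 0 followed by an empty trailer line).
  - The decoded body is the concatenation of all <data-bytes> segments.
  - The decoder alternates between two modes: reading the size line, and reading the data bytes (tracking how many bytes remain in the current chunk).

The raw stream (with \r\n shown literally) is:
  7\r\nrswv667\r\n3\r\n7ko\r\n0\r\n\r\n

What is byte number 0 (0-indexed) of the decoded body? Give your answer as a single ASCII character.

Chunk 1: stream[0..1]='7' size=0x7=7, data at stream[3..10]='rswv667' -> body[0..7], body so far='rswv667'
Chunk 2: stream[12..13]='3' size=0x3=3, data at stream[15..18]='7ko' -> body[7..10], body so far='rswv6677ko'
Chunk 3: stream[20..21]='0' size=0 (terminator). Final body='rswv6677ko' (10 bytes)
Body byte 0 = 'r'

Answer: r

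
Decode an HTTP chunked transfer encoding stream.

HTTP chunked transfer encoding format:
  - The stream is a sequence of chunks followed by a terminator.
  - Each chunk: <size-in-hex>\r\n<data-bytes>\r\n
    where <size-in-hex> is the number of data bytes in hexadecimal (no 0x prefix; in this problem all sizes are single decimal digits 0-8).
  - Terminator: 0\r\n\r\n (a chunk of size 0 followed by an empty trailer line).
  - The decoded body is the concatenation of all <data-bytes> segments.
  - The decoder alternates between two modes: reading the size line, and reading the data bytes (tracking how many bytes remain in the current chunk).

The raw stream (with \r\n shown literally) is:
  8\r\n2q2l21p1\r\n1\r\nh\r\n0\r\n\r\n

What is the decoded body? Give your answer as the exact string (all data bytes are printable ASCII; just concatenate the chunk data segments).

Chunk 1: stream[0..1]='8' size=0x8=8, data at stream[3..11]='2q2l21p1' -> body[0..8], body so far='2q2l21p1'
Chunk 2: stream[13..14]='1' size=0x1=1, data at stream[16..17]='h' -> body[8..9], body so far='2q2l21p1h'
Chunk 3: stream[19..20]='0' size=0 (terminator). Final body='2q2l21p1h' (9 bytes)

Answer: 2q2l21p1h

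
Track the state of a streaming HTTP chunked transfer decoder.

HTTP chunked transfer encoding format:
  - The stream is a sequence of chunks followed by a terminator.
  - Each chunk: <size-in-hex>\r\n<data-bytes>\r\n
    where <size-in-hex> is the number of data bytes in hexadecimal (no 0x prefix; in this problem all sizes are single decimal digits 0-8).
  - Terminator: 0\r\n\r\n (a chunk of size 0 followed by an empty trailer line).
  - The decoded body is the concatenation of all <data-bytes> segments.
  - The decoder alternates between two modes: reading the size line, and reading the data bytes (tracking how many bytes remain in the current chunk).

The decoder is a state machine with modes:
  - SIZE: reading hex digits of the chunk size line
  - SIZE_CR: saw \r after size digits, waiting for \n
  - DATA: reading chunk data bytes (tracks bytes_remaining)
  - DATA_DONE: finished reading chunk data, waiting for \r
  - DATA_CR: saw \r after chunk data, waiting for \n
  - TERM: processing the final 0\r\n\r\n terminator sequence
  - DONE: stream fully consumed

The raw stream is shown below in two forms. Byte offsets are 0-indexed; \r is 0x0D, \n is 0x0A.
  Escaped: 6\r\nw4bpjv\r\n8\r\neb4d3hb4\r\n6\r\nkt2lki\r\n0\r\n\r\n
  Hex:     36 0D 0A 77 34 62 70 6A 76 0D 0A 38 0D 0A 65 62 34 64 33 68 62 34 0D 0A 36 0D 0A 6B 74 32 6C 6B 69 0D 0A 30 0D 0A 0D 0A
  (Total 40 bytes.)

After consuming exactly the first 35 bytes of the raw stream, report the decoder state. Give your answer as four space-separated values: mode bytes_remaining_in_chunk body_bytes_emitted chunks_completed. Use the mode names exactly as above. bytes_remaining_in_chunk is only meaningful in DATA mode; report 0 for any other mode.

Byte 0 = '6': mode=SIZE remaining=0 emitted=0 chunks_done=0
Byte 1 = 0x0D: mode=SIZE_CR remaining=0 emitted=0 chunks_done=0
Byte 2 = 0x0A: mode=DATA remaining=6 emitted=0 chunks_done=0
Byte 3 = 'w': mode=DATA remaining=5 emitted=1 chunks_done=0
Byte 4 = '4': mode=DATA remaining=4 emitted=2 chunks_done=0
Byte 5 = 'b': mode=DATA remaining=3 emitted=3 chunks_done=0
Byte 6 = 'p': mode=DATA remaining=2 emitted=4 chunks_done=0
Byte 7 = 'j': mode=DATA remaining=1 emitted=5 chunks_done=0
Byte 8 = 'v': mode=DATA_DONE remaining=0 emitted=6 chunks_done=0
Byte 9 = 0x0D: mode=DATA_CR remaining=0 emitted=6 chunks_done=0
Byte 10 = 0x0A: mode=SIZE remaining=0 emitted=6 chunks_done=1
Byte 11 = '8': mode=SIZE remaining=0 emitted=6 chunks_done=1
Byte 12 = 0x0D: mode=SIZE_CR remaining=0 emitted=6 chunks_done=1
Byte 13 = 0x0A: mode=DATA remaining=8 emitted=6 chunks_done=1
Byte 14 = 'e': mode=DATA remaining=7 emitted=7 chunks_done=1
Byte 15 = 'b': mode=DATA remaining=6 emitted=8 chunks_done=1
Byte 16 = '4': mode=DATA remaining=5 emitted=9 chunks_done=1
Byte 17 = 'd': mode=DATA remaining=4 emitted=10 chunks_done=1
Byte 18 = '3': mode=DATA remaining=3 emitted=11 chunks_done=1
Byte 19 = 'h': mode=DATA remaining=2 emitted=12 chunks_done=1
Byte 20 = 'b': mode=DATA remaining=1 emitted=13 chunks_done=1
Byte 21 = '4': mode=DATA_DONE remaining=0 emitted=14 chunks_done=1
Byte 22 = 0x0D: mode=DATA_CR remaining=0 emitted=14 chunks_done=1
Byte 23 = 0x0A: mode=SIZE remaining=0 emitted=14 chunks_done=2
Byte 24 = '6': mode=SIZE remaining=0 emitted=14 chunks_done=2
Byte 25 = 0x0D: mode=SIZE_CR remaining=0 emitted=14 chunks_done=2
Byte 26 = 0x0A: mode=DATA remaining=6 emitted=14 chunks_done=2
Byte 27 = 'k': mode=DATA remaining=5 emitted=15 chunks_done=2
Byte 28 = 't': mode=DATA remaining=4 emitted=16 chunks_done=2
Byte 29 = '2': mode=DATA remaining=3 emitted=17 chunks_done=2
Byte 30 = 'l': mode=DATA remaining=2 emitted=18 chunks_done=2
Byte 31 = 'k': mode=DATA remaining=1 emitted=19 chunks_done=2
Byte 32 = 'i': mode=DATA_DONE remaining=0 emitted=20 chunks_done=2
Byte 33 = 0x0D: mode=DATA_CR remaining=0 emitted=20 chunks_done=2
Byte 34 = 0x0A: mode=SIZE remaining=0 emitted=20 chunks_done=3

Answer: SIZE 0 20 3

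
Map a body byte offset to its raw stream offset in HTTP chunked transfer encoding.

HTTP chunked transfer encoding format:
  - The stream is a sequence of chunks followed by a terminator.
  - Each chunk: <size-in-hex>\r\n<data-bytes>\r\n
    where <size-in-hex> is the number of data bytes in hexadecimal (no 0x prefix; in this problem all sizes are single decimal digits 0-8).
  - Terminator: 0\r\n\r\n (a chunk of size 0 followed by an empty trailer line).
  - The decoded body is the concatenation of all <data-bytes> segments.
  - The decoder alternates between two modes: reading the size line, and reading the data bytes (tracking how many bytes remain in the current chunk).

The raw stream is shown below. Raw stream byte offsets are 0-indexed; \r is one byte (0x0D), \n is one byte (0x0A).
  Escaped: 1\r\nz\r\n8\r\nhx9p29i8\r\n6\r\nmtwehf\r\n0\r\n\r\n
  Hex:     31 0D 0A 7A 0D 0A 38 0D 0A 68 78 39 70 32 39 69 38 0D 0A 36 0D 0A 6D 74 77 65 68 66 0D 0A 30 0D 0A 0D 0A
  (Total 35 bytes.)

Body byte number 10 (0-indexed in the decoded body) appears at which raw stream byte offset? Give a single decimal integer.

Answer: 23

Derivation:
Chunk 1: stream[0..1]='1' size=0x1=1, data at stream[3..4]='z' -> body[0..1], body so far='z'
Chunk 2: stream[6..7]='8' size=0x8=8, data at stream[9..17]='hx9p29i8' -> body[1..9], body so far='zhx9p29i8'
Chunk 3: stream[19..20]='6' size=0x6=6, data at stream[22..28]='mtwehf' -> body[9..15], body so far='zhx9p29i8mtwehf'
Chunk 4: stream[30..31]='0' size=0 (terminator). Final body='zhx9p29i8mtwehf' (15 bytes)
Body byte 10 at stream offset 23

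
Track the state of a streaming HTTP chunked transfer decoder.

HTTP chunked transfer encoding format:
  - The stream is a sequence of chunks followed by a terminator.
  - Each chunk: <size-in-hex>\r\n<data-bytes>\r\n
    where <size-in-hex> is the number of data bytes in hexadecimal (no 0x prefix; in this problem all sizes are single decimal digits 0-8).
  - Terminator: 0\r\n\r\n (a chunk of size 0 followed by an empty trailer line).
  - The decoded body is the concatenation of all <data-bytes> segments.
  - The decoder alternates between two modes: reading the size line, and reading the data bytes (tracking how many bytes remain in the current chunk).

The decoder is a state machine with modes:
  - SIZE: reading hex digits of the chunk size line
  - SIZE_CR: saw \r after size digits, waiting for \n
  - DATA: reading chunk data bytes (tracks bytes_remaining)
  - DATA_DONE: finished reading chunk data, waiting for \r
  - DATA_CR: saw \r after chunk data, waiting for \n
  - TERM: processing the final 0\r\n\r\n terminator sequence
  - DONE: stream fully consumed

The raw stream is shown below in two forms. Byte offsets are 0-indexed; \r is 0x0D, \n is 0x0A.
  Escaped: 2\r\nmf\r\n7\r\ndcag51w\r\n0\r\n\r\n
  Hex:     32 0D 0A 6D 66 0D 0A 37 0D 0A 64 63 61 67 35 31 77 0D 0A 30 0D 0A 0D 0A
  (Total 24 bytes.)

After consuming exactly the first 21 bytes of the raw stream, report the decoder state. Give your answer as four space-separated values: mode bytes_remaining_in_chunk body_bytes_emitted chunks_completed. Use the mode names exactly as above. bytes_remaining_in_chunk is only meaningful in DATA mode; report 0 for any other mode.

Answer: SIZE_CR 0 9 2

Derivation:
Byte 0 = '2': mode=SIZE remaining=0 emitted=0 chunks_done=0
Byte 1 = 0x0D: mode=SIZE_CR remaining=0 emitted=0 chunks_done=0
Byte 2 = 0x0A: mode=DATA remaining=2 emitted=0 chunks_done=0
Byte 3 = 'm': mode=DATA remaining=1 emitted=1 chunks_done=0
Byte 4 = 'f': mode=DATA_DONE remaining=0 emitted=2 chunks_done=0
Byte 5 = 0x0D: mode=DATA_CR remaining=0 emitted=2 chunks_done=0
Byte 6 = 0x0A: mode=SIZE remaining=0 emitted=2 chunks_done=1
Byte 7 = '7': mode=SIZE remaining=0 emitted=2 chunks_done=1
Byte 8 = 0x0D: mode=SIZE_CR remaining=0 emitted=2 chunks_done=1
Byte 9 = 0x0A: mode=DATA remaining=7 emitted=2 chunks_done=1
Byte 10 = 'd': mode=DATA remaining=6 emitted=3 chunks_done=1
Byte 11 = 'c': mode=DATA remaining=5 emitted=4 chunks_done=1
Byte 12 = 'a': mode=DATA remaining=4 emitted=5 chunks_done=1
Byte 13 = 'g': mode=DATA remaining=3 emitted=6 chunks_done=1
Byte 14 = '5': mode=DATA remaining=2 emitted=7 chunks_done=1
Byte 15 = '1': mode=DATA remaining=1 emitted=8 chunks_done=1
Byte 16 = 'w': mode=DATA_DONE remaining=0 emitted=9 chunks_done=1
Byte 17 = 0x0D: mode=DATA_CR remaining=0 emitted=9 chunks_done=1
Byte 18 = 0x0A: mode=SIZE remaining=0 emitted=9 chunks_done=2
Byte 19 = '0': mode=SIZE remaining=0 emitted=9 chunks_done=2
Byte 20 = 0x0D: mode=SIZE_CR remaining=0 emitted=9 chunks_done=2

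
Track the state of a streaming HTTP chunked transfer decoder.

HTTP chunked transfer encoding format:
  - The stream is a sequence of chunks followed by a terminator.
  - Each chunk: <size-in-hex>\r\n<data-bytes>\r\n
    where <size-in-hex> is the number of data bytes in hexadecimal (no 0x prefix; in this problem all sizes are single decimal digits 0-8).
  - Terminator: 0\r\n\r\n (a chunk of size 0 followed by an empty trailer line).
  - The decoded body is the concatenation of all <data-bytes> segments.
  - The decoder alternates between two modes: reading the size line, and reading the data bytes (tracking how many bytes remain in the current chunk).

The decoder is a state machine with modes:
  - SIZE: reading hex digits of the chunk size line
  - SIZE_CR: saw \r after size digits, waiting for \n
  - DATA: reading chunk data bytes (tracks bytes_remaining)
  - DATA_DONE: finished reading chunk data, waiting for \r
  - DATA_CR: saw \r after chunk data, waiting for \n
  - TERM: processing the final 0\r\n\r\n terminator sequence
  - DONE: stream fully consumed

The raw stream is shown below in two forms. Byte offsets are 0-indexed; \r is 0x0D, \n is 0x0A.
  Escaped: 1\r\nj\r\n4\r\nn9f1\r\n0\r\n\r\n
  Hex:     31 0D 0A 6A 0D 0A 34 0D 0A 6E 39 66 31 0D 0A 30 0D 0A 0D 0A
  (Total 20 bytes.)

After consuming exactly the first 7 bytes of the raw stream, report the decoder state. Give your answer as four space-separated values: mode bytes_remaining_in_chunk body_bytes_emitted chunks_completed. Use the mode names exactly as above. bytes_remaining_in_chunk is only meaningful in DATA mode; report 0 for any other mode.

Answer: SIZE 0 1 1

Derivation:
Byte 0 = '1': mode=SIZE remaining=0 emitted=0 chunks_done=0
Byte 1 = 0x0D: mode=SIZE_CR remaining=0 emitted=0 chunks_done=0
Byte 2 = 0x0A: mode=DATA remaining=1 emitted=0 chunks_done=0
Byte 3 = 'j': mode=DATA_DONE remaining=0 emitted=1 chunks_done=0
Byte 4 = 0x0D: mode=DATA_CR remaining=0 emitted=1 chunks_done=0
Byte 5 = 0x0A: mode=SIZE remaining=0 emitted=1 chunks_done=1
Byte 6 = '4': mode=SIZE remaining=0 emitted=1 chunks_done=1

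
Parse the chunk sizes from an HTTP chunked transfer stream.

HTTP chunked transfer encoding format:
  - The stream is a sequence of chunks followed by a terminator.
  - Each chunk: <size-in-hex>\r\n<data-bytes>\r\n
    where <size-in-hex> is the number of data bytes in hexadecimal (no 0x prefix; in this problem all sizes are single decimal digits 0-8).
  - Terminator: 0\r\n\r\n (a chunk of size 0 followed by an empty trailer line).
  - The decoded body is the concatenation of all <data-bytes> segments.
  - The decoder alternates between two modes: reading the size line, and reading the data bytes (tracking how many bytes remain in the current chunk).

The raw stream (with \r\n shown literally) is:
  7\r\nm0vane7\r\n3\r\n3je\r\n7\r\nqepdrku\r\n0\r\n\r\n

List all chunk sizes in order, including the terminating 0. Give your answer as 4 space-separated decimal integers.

Answer: 7 3 7 0

Derivation:
Chunk 1: stream[0..1]='7' size=0x7=7, data at stream[3..10]='m0vane7' -> body[0..7], body so far='m0vane7'
Chunk 2: stream[12..13]='3' size=0x3=3, data at stream[15..18]='3je' -> body[7..10], body so far='m0vane73je'
Chunk 3: stream[20..21]='7' size=0x7=7, data at stream[23..30]='qepdrku' -> body[10..17], body so far='m0vane73jeqepdrku'
Chunk 4: stream[32..33]='0' size=0 (terminator). Final body='m0vane73jeqepdrku' (17 bytes)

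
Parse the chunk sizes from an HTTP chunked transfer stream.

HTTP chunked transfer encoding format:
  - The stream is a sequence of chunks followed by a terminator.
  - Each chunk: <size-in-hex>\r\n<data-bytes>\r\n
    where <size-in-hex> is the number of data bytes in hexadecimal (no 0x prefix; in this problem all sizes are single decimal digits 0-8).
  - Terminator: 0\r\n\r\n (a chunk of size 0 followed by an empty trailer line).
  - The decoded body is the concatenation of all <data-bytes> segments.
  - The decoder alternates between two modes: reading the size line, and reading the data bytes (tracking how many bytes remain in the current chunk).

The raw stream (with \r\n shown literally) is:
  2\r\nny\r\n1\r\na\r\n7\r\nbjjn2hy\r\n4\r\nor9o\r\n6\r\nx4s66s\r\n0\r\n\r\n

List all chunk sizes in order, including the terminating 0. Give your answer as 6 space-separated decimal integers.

Chunk 1: stream[0..1]='2' size=0x2=2, data at stream[3..5]='ny' -> body[0..2], body so far='ny'
Chunk 2: stream[7..8]='1' size=0x1=1, data at stream[10..11]='a' -> body[2..3], body so far='nya'
Chunk 3: stream[13..14]='7' size=0x7=7, data at stream[16..23]='bjjn2hy' -> body[3..10], body so far='nyabjjn2hy'
Chunk 4: stream[25..26]='4' size=0x4=4, data at stream[28..32]='or9o' -> body[10..14], body so far='nyabjjn2hyor9o'
Chunk 5: stream[34..35]='6' size=0x6=6, data at stream[37..43]='x4s66s' -> body[14..20], body so far='nyabjjn2hyor9ox4s66s'
Chunk 6: stream[45..46]='0' size=0 (terminator). Final body='nyabjjn2hyor9ox4s66s' (20 bytes)

Answer: 2 1 7 4 6 0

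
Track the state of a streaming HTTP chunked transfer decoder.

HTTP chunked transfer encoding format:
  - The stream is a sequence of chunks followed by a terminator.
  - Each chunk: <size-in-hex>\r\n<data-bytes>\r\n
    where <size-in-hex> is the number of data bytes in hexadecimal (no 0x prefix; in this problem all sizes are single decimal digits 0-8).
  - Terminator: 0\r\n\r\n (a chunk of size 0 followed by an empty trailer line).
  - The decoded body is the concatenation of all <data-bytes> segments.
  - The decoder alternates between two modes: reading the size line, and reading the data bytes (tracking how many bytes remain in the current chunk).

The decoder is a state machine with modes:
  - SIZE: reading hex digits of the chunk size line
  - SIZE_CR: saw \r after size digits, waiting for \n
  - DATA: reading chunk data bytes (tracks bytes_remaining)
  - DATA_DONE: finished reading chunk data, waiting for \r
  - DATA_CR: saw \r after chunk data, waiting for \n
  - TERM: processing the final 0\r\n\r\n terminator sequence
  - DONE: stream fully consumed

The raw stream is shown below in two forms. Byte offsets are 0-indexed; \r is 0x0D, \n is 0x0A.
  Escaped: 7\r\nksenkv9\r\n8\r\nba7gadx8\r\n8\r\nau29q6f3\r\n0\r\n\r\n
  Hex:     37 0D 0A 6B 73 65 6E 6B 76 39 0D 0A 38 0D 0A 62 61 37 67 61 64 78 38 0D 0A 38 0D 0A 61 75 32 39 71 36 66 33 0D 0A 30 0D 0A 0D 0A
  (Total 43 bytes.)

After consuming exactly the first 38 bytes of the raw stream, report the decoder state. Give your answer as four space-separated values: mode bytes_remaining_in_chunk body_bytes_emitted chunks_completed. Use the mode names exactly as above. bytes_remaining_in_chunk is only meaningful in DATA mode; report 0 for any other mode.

Byte 0 = '7': mode=SIZE remaining=0 emitted=0 chunks_done=0
Byte 1 = 0x0D: mode=SIZE_CR remaining=0 emitted=0 chunks_done=0
Byte 2 = 0x0A: mode=DATA remaining=7 emitted=0 chunks_done=0
Byte 3 = 'k': mode=DATA remaining=6 emitted=1 chunks_done=0
Byte 4 = 's': mode=DATA remaining=5 emitted=2 chunks_done=0
Byte 5 = 'e': mode=DATA remaining=4 emitted=3 chunks_done=0
Byte 6 = 'n': mode=DATA remaining=3 emitted=4 chunks_done=0
Byte 7 = 'k': mode=DATA remaining=2 emitted=5 chunks_done=0
Byte 8 = 'v': mode=DATA remaining=1 emitted=6 chunks_done=0
Byte 9 = '9': mode=DATA_DONE remaining=0 emitted=7 chunks_done=0
Byte 10 = 0x0D: mode=DATA_CR remaining=0 emitted=7 chunks_done=0
Byte 11 = 0x0A: mode=SIZE remaining=0 emitted=7 chunks_done=1
Byte 12 = '8': mode=SIZE remaining=0 emitted=7 chunks_done=1
Byte 13 = 0x0D: mode=SIZE_CR remaining=0 emitted=7 chunks_done=1
Byte 14 = 0x0A: mode=DATA remaining=8 emitted=7 chunks_done=1
Byte 15 = 'b': mode=DATA remaining=7 emitted=8 chunks_done=1
Byte 16 = 'a': mode=DATA remaining=6 emitted=9 chunks_done=1
Byte 17 = '7': mode=DATA remaining=5 emitted=10 chunks_done=1
Byte 18 = 'g': mode=DATA remaining=4 emitted=11 chunks_done=1
Byte 19 = 'a': mode=DATA remaining=3 emitted=12 chunks_done=1
Byte 20 = 'd': mode=DATA remaining=2 emitted=13 chunks_done=1
Byte 21 = 'x': mode=DATA remaining=1 emitted=14 chunks_done=1
Byte 22 = '8': mode=DATA_DONE remaining=0 emitted=15 chunks_done=1
Byte 23 = 0x0D: mode=DATA_CR remaining=0 emitted=15 chunks_done=1
Byte 24 = 0x0A: mode=SIZE remaining=0 emitted=15 chunks_done=2
Byte 25 = '8': mode=SIZE remaining=0 emitted=15 chunks_done=2
Byte 26 = 0x0D: mode=SIZE_CR remaining=0 emitted=15 chunks_done=2
Byte 27 = 0x0A: mode=DATA remaining=8 emitted=15 chunks_done=2
Byte 28 = 'a': mode=DATA remaining=7 emitted=16 chunks_done=2
Byte 29 = 'u': mode=DATA remaining=6 emitted=17 chunks_done=2
Byte 30 = '2': mode=DATA remaining=5 emitted=18 chunks_done=2
Byte 31 = '9': mode=DATA remaining=4 emitted=19 chunks_done=2
Byte 32 = 'q': mode=DATA remaining=3 emitted=20 chunks_done=2
Byte 33 = '6': mode=DATA remaining=2 emitted=21 chunks_done=2
Byte 34 = 'f': mode=DATA remaining=1 emitted=22 chunks_done=2
Byte 35 = '3': mode=DATA_DONE remaining=0 emitted=23 chunks_done=2
Byte 36 = 0x0D: mode=DATA_CR remaining=0 emitted=23 chunks_done=2
Byte 37 = 0x0A: mode=SIZE remaining=0 emitted=23 chunks_done=3

Answer: SIZE 0 23 3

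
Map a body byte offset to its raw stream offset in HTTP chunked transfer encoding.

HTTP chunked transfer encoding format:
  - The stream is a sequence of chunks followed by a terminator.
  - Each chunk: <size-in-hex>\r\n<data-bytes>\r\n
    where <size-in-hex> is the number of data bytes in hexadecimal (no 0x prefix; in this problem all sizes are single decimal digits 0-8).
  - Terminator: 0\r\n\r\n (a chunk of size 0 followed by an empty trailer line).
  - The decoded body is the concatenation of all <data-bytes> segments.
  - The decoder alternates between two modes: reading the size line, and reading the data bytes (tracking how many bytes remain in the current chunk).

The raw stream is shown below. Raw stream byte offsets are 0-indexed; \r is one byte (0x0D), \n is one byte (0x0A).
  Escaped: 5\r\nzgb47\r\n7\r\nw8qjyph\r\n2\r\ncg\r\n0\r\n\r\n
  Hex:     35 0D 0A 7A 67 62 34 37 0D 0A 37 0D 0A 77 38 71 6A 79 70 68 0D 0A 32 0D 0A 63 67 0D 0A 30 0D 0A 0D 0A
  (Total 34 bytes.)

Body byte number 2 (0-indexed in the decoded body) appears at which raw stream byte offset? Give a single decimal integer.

Chunk 1: stream[0..1]='5' size=0x5=5, data at stream[3..8]='zgb47' -> body[0..5], body so far='zgb47'
Chunk 2: stream[10..11]='7' size=0x7=7, data at stream[13..20]='w8qjyph' -> body[5..12], body so far='zgb47w8qjyph'
Chunk 3: stream[22..23]='2' size=0x2=2, data at stream[25..27]='cg' -> body[12..14], body so far='zgb47w8qjyphcg'
Chunk 4: stream[29..30]='0' size=0 (terminator). Final body='zgb47w8qjyphcg' (14 bytes)
Body byte 2 at stream offset 5

Answer: 5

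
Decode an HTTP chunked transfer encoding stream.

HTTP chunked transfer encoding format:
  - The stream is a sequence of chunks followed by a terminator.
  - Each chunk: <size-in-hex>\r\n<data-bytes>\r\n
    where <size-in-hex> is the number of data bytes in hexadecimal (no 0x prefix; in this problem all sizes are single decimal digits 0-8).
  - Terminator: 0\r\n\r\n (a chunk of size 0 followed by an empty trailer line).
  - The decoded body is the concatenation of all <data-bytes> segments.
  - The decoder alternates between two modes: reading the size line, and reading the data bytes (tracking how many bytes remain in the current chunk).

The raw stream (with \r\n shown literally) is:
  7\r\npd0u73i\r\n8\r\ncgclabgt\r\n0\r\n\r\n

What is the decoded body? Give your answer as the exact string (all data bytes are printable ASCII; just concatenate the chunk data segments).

Answer: pd0u73icgclabgt

Derivation:
Chunk 1: stream[0..1]='7' size=0x7=7, data at stream[3..10]='pd0u73i' -> body[0..7], body so far='pd0u73i'
Chunk 2: stream[12..13]='8' size=0x8=8, data at stream[15..23]='cgclabgt' -> body[7..15], body so far='pd0u73icgclabgt'
Chunk 3: stream[25..26]='0' size=0 (terminator). Final body='pd0u73icgclabgt' (15 bytes)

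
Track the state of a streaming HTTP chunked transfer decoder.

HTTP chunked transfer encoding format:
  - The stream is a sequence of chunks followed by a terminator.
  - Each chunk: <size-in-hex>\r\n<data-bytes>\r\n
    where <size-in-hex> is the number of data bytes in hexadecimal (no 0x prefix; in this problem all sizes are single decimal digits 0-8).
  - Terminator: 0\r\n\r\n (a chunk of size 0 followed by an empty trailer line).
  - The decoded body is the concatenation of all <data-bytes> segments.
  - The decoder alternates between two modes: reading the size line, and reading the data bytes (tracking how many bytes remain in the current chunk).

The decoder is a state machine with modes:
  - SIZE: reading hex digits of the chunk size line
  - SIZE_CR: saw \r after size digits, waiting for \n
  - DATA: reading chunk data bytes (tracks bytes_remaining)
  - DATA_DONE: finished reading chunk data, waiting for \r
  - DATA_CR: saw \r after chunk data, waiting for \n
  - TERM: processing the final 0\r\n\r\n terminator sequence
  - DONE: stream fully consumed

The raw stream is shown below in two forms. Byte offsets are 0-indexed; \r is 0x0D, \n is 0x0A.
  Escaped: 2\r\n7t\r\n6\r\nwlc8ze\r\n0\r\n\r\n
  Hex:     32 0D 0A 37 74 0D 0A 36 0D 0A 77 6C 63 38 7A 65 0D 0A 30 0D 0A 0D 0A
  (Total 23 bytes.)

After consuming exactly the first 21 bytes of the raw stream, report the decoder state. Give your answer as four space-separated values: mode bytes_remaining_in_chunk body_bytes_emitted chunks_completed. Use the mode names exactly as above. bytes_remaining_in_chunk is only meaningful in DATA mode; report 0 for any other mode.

Answer: TERM 0 8 2

Derivation:
Byte 0 = '2': mode=SIZE remaining=0 emitted=0 chunks_done=0
Byte 1 = 0x0D: mode=SIZE_CR remaining=0 emitted=0 chunks_done=0
Byte 2 = 0x0A: mode=DATA remaining=2 emitted=0 chunks_done=0
Byte 3 = '7': mode=DATA remaining=1 emitted=1 chunks_done=0
Byte 4 = 't': mode=DATA_DONE remaining=0 emitted=2 chunks_done=0
Byte 5 = 0x0D: mode=DATA_CR remaining=0 emitted=2 chunks_done=0
Byte 6 = 0x0A: mode=SIZE remaining=0 emitted=2 chunks_done=1
Byte 7 = '6': mode=SIZE remaining=0 emitted=2 chunks_done=1
Byte 8 = 0x0D: mode=SIZE_CR remaining=0 emitted=2 chunks_done=1
Byte 9 = 0x0A: mode=DATA remaining=6 emitted=2 chunks_done=1
Byte 10 = 'w': mode=DATA remaining=5 emitted=3 chunks_done=1
Byte 11 = 'l': mode=DATA remaining=4 emitted=4 chunks_done=1
Byte 12 = 'c': mode=DATA remaining=3 emitted=5 chunks_done=1
Byte 13 = '8': mode=DATA remaining=2 emitted=6 chunks_done=1
Byte 14 = 'z': mode=DATA remaining=1 emitted=7 chunks_done=1
Byte 15 = 'e': mode=DATA_DONE remaining=0 emitted=8 chunks_done=1
Byte 16 = 0x0D: mode=DATA_CR remaining=0 emitted=8 chunks_done=1
Byte 17 = 0x0A: mode=SIZE remaining=0 emitted=8 chunks_done=2
Byte 18 = '0': mode=SIZE remaining=0 emitted=8 chunks_done=2
Byte 19 = 0x0D: mode=SIZE_CR remaining=0 emitted=8 chunks_done=2
Byte 20 = 0x0A: mode=TERM remaining=0 emitted=8 chunks_done=2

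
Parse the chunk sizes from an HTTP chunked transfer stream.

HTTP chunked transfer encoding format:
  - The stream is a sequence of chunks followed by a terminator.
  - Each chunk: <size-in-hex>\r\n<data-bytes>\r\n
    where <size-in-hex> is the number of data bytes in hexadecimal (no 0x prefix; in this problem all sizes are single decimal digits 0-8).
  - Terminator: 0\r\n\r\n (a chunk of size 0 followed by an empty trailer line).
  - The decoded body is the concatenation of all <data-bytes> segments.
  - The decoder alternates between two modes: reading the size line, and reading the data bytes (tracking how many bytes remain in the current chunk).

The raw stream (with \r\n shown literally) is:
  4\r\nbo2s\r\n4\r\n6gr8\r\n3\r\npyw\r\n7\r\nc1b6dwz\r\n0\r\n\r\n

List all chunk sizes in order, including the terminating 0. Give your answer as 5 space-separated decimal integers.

Answer: 4 4 3 7 0

Derivation:
Chunk 1: stream[0..1]='4' size=0x4=4, data at stream[3..7]='bo2s' -> body[0..4], body so far='bo2s'
Chunk 2: stream[9..10]='4' size=0x4=4, data at stream[12..16]='6gr8' -> body[4..8], body so far='bo2s6gr8'
Chunk 3: stream[18..19]='3' size=0x3=3, data at stream[21..24]='pyw' -> body[8..11], body so far='bo2s6gr8pyw'
Chunk 4: stream[26..27]='7' size=0x7=7, data at stream[29..36]='c1b6dwz' -> body[11..18], body so far='bo2s6gr8pywc1b6dwz'
Chunk 5: stream[38..39]='0' size=0 (terminator). Final body='bo2s6gr8pywc1b6dwz' (18 bytes)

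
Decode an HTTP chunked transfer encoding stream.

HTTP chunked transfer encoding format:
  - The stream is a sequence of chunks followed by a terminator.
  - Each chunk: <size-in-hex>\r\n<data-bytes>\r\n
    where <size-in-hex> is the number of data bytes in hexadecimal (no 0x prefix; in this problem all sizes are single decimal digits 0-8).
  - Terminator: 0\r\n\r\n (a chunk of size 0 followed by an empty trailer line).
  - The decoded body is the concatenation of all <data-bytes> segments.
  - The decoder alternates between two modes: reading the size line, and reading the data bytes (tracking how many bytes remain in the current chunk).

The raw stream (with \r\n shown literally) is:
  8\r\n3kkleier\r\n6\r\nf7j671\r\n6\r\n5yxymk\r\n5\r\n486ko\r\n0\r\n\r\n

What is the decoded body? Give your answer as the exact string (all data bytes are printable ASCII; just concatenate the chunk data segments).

Answer: 3kkleierf7j6715yxymk486ko

Derivation:
Chunk 1: stream[0..1]='8' size=0x8=8, data at stream[3..11]='3kkleier' -> body[0..8], body so far='3kkleier'
Chunk 2: stream[13..14]='6' size=0x6=6, data at stream[16..22]='f7j671' -> body[8..14], body so far='3kkleierf7j671'
Chunk 3: stream[24..25]='6' size=0x6=6, data at stream[27..33]='5yxymk' -> body[14..20], body so far='3kkleierf7j6715yxymk'
Chunk 4: stream[35..36]='5' size=0x5=5, data at stream[38..43]='486ko' -> body[20..25], body so far='3kkleierf7j6715yxymk486ko'
Chunk 5: stream[45..46]='0' size=0 (terminator). Final body='3kkleierf7j6715yxymk486ko' (25 bytes)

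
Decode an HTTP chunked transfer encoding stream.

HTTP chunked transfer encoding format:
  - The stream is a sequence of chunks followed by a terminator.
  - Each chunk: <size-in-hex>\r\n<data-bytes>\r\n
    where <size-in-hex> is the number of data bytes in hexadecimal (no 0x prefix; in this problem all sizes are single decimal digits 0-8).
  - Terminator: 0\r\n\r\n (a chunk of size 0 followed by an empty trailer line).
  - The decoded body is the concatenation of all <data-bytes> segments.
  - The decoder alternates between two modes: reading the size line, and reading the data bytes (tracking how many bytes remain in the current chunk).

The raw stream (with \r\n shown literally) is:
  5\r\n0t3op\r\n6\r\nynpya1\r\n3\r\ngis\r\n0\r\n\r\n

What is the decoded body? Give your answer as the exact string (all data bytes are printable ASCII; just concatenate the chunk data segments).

Chunk 1: stream[0..1]='5' size=0x5=5, data at stream[3..8]='0t3op' -> body[0..5], body so far='0t3op'
Chunk 2: stream[10..11]='6' size=0x6=6, data at stream[13..19]='ynpya1' -> body[5..11], body so far='0t3opynpya1'
Chunk 3: stream[21..22]='3' size=0x3=3, data at stream[24..27]='gis' -> body[11..14], body so far='0t3opynpya1gis'
Chunk 4: stream[29..30]='0' size=0 (terminator). Final body='0t3opynpya1gis' (14 bytes)

Answer: 0t3opynpya1gis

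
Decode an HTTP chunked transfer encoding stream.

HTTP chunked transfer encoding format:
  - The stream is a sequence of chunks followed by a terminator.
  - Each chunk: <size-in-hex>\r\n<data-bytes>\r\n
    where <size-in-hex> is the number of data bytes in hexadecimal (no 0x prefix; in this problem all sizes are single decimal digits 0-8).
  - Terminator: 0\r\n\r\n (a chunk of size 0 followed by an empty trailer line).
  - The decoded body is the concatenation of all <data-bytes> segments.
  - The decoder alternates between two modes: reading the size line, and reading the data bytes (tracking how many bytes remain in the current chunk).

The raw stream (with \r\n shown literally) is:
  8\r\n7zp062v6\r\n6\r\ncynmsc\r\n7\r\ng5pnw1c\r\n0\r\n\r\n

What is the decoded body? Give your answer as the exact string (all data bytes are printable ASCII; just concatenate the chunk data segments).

Chunk 1: stream[0..1]='8' size=0x8=8, data at stream[3..11]='7zp062v6' -> body[0..8], body so far='7zp062v6'
Chunk 2: stream[13..14]='6' size=0x6=6, data at stream[16..22]='cynmsc' -> body[8..14], body so far='7zp062v6cynmsc'
Chunk 3: stream[24..25]='7' size=0x7=7, data at stream[27..34]='g5pnw1c' -> body[14..21], body so far='7zp062v6cynmscg5pnw1c'
Chunk 4: stream[36..37]='0' size=0 (terminator). Final body='7zp062v6cynmscg5pnw1c' (21 bytes)

Answer: 7zp062v6cynmscg5pnw1c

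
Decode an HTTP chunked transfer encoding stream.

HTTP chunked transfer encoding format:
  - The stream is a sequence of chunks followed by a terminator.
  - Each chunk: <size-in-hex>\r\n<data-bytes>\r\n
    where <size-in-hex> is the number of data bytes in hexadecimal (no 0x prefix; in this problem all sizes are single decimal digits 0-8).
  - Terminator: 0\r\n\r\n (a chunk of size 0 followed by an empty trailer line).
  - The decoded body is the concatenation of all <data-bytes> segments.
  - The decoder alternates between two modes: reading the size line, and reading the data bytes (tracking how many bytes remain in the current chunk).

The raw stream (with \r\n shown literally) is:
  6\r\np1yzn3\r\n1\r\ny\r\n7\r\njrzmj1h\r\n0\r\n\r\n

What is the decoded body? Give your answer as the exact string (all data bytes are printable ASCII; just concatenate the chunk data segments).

Chunk 1: stream[0..1]='6' size=0x6=6, data at stream[3..9]='p1yzn3' -> body[0..6], body so far='p1yzn3'
Chunk 2: stream[11..12]='1' size=0x1=1, data at stream[14..15]='y' -> body[6..7], body so far='p1yzn3y'
Chunk 3: stream[17..18]='7' size=0x7=7, data at stream[20..27]='jrzmj1h' -> body[7..14], body so far='p1yzn3yjrzmj1h'
Chunk 4: stream[29..30]='0' size=0 (terminator). Final body='p1yzn3yjrzmj1h' (14 bytes)

Answer: p1yzn3yjrzmj1h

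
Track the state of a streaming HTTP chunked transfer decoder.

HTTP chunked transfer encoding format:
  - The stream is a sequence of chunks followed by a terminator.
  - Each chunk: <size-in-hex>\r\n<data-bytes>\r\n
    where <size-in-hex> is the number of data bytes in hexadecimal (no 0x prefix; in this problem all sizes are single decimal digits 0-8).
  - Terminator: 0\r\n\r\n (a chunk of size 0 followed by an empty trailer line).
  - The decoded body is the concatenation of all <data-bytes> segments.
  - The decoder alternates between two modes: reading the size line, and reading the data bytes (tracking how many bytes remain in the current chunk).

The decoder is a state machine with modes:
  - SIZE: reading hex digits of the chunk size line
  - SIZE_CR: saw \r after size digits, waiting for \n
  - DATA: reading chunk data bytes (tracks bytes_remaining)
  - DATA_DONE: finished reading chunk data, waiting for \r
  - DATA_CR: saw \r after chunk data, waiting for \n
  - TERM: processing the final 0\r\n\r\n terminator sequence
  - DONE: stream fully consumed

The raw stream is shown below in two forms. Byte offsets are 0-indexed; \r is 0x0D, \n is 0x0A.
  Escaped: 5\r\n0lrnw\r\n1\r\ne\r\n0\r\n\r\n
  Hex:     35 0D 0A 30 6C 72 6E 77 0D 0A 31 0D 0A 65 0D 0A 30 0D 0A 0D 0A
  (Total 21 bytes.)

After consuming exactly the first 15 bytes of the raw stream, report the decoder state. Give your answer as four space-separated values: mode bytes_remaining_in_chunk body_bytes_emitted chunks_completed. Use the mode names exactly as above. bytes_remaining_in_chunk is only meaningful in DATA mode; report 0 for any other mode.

Answer: DATA_CR 0 6 1

Derivation:
Byte 0 = '5': mode=SIZE remaining=0 emitted=0 chunks_done=0
Byte 1 = 0x0D: mode=SIZE_CR remaining=0 emitted=0 chunks_done=0
Byte 2 = 0x0A: mode=DATA remaining=5 emitted=0 chunks_done=0
Byte 3 = '0': mode=DATA remaining=4 emitted=1 chunks_done=0
Byte 4 = 'l': mode=DATA remaining=3 emitted=2 chunks_done=0
Byte 5 = 'r': mode=DATA remaining=2 emitted=3 chunks_done=0
Byte 6 = 'n': mode=DATA remaining=1 emitted=4 chunks_done=0
Byte 7 = 'w': mode=DATA_DONE remaining=0 emitted=5 chunks_done=0
Byte 8 = 0x0D: mode=DATA_CR remaining=0 emitted=5 chunks_done=0
Byte 9 = 0x0A: mode=SIZE remaining=0 emitted=5 chunks_done=1
Byte 10 = '1': mode=SIZE remaining=0 emitted=5 chunks_done=1
Byte 11 = 0x0D: mode=SIZE_CR remaining=0 emitted=5 chunks_done=1
Byte 12 = 0x0A: mode=DATA remaining=1 emitted=5 chunks_done=1
Byte 13 = 'e': mode=DATA_DONE remaining=0 emitted=6 chunks_done=1
Byte 14 = 0x0D: mode=DATA_CR remaining=0 emitted=6 chunks_done=1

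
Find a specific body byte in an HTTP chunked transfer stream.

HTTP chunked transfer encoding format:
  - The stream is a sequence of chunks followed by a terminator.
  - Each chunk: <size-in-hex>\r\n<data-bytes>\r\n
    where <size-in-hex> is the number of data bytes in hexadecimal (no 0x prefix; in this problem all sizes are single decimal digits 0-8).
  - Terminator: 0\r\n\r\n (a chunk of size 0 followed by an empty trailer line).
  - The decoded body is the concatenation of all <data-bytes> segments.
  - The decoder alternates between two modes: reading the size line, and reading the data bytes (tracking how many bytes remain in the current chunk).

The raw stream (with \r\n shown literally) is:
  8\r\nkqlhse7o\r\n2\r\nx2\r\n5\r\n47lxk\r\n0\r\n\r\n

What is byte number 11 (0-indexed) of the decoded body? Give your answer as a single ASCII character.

Answer: 7

Derivation:
Chunk 1: stream[0..1]='8' size=0x8=8, data at stream[3..11]='kqlhse7o' -> body[0..8], body so far='kqlhse7o'
Chunk 2: stream[13..14]='2' size=0x2=2, data at stream[16..18]='x2' -> body[8..10], body so far='kqlhse7ox2'
Chunk 3: stream[20..21]='5' size=0x5=5, data at stream[23..28]='47lxk' -> body[10..15], body so far='kqlhse7ox247lxk'
Chunk 4: stream[30..31]='0' size=0 (terminator). Final body='kqlhse7ox247lxk' (15 bytes)
Body byte 11 = '7'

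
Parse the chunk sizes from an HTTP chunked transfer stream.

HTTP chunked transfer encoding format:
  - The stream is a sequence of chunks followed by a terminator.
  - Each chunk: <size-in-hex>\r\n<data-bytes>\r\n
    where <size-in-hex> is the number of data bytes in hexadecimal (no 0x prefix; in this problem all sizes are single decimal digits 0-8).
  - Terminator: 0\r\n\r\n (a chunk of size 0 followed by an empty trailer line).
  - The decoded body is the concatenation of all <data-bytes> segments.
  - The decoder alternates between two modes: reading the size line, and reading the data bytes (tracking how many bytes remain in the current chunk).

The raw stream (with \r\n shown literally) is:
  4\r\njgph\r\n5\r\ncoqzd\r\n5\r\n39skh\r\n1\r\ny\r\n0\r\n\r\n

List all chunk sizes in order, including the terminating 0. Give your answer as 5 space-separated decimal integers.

Chunk 1: stream[0..1]='4' size=0x4=4, data at stream[3..7]='jgph' -> body[0..4], body so far='jgph'
Chunk 2: stream[9..10]='5' size=0x5=5, data at stream[12..17]='coqzd' -> body[4..9], body so far='jgphcoqzd'
Chunk 3: stream[19..20]='5' size=0x5=5, data at stream[22..27]='39skh' -> body[9..14], body so far='jgphcoqzd39skh'
Chunk 4: stream[29..30]='1' size=0x1=1, data at stream[32..33]='y' -> body[14..15], body so far='jgphcoqzd39skhy'
Chunk 5: stream[35..36]='0' size=0 (terminator). Final body='jgphcoqzd39skhy' (15 bytes)

Answer: 4 5 5 1 0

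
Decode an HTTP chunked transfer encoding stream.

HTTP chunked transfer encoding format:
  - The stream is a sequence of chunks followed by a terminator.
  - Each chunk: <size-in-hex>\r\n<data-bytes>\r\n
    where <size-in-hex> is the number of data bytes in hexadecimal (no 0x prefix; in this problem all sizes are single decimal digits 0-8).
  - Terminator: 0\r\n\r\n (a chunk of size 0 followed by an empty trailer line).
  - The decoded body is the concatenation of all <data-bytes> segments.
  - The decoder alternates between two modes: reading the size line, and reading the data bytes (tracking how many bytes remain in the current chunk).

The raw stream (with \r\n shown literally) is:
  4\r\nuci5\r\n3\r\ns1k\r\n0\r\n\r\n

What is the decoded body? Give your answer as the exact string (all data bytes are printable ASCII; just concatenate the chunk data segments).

Answer: uci5s1k

Derivation:
Chunk 1: stream[0..1]='4' size=0x4=4, data at stream[3..7]='uci5' -> body[0..4], body so far='uci5'
Chunk 2: stream[9..10]='3' size=0x3=3, data at stream[12..15]='s1k' -> body[4..7], body so far='uci5s1k'
Chunk 3: stream[17..18]='0' size=0 (terminator). Final body='uci5s1k' (7 bytes)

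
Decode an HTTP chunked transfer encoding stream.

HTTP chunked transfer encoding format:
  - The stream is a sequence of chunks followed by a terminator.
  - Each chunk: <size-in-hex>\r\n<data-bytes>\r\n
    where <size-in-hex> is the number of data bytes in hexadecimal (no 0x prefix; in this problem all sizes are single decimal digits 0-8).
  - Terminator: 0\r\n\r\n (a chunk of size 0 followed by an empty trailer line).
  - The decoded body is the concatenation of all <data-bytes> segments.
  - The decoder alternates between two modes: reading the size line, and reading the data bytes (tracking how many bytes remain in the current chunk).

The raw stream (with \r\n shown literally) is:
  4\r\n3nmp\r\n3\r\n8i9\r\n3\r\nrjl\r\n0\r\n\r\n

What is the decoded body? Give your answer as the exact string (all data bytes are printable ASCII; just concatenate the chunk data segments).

Answer: 3nmp8i9rjl

Derivation:
Chunk 1: stream[0..1]='4' size=0x4=4, data at stream[3..7]='3nmp' -> body[0..4], body so far='3nmp'
Chunk 2: stream[9..10]='3' size=0x3=3, data at stream[12..15]='8i9' -> body[4..7], body so far='3nmp8i9'
Chunk 3: stream[17..18]='3' size=0x3=3, data at stream[20..23]='rjl' -> body[7..10], body so far='3nmp8i9rjl'
Chunk 4: stream[25..26]='0' size=0 (terminator). Final body='3nmp8i9rjl' (10 bytes)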